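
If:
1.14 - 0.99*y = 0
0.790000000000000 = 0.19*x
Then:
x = 4.16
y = 1.15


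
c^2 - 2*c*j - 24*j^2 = (c - 6*j)*(c + 4*j)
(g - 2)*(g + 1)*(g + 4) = g^3 + 3*g^2 - 6*g - 8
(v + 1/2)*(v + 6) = v^2 + 13*v/2 + 3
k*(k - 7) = k^2 - 7*k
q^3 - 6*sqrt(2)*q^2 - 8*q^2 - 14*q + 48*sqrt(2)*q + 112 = (q - 8)*(q - 7*sqrt(2))*(q + sqrt(2))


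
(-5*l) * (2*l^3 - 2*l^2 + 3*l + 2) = -10*l^4 + 10*l^3 - 15*l^2 - 10*l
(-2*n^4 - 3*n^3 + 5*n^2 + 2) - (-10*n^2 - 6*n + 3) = -2*n^4 - 3*n^3 + 15*n^2 + 6*n - 1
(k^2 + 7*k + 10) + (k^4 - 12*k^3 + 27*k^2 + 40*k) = k^4 - 12*k^3 + 28*k^2 + 47*k + 10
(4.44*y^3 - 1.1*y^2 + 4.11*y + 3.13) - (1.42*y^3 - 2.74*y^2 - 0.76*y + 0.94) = 3.02*y^3 + 1.64*y^2 + 4.87*y + 2.19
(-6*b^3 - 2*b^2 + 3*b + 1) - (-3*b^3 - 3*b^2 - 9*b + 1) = -3*b^3 + b^2 + 12*b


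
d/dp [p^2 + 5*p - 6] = 2*p + 5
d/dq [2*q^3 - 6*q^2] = 6*q*(q - 2)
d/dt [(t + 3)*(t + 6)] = 2*t + 9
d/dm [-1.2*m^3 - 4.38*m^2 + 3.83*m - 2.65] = -3.6*m^2 - 8.76*m + 3.83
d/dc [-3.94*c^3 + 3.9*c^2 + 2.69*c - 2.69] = -11.82*c^2 + 7.8*c + 2.69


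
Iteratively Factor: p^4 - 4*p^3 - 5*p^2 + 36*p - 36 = (p + 3)*(p^3 - 7*p^2 + 16*p - 12) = (p - 2)*(p + 3)*(p^2 - 5*p + 6) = (p - 2)^2*(p + 3)*(p - 3)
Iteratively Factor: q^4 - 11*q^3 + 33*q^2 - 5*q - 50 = (q - 2)*(q^3 - 9*q^2 + 15*q + 25) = (q - 5)*(q - 2)*(q^2 - 4*q - 5) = (q - 5)^2*(q - 2)*(q + 1)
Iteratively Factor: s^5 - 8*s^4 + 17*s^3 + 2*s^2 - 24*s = (s - 3)*(s^4 - 5*s^3 + 2*s^2 + 8*s) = (s - 3)*(s - 2)*(s^3 - 3*s^2 - 4*s) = s*(s - 3)*(s - 2)*(s^2 - 3*s - 4) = s*(s - 4)*(s - 3)*(s - 2)*(s + 1)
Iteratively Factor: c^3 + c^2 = (c + 1)*(c^2) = c*(c + 1)*(c)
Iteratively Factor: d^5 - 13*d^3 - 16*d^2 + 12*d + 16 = (d + 2)*(d^4 - 2*d^3 - 9*d^2 + 2*d + 8) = (d + 2)^2*(d^3 - 4*d^2 - d + 4) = (d - 4)*(d + 2)^2*(d^2 - 1) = (d - 4)*(d - 1)*(d + 2)^2*(d + 1)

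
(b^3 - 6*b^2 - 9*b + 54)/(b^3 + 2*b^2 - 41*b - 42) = (b^2 - 9)/(b^2 + 8*b + 7)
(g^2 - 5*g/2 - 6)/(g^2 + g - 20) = (g + 3/2)/(g + 5)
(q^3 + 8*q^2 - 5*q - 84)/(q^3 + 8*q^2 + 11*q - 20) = (q^2 + 4*q - 21)/(q^2 + 4*q - 5)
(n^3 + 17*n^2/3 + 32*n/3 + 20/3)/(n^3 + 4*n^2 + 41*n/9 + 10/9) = 3*(n + 2)/(3*n + 1)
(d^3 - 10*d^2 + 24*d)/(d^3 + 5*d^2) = (d^2 - 10*d + 24)/(d*(d + 5))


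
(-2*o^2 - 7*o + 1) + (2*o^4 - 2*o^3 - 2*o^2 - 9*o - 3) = 2*o^4 - 2*o^3 - 4*o^2 - 16*o - 2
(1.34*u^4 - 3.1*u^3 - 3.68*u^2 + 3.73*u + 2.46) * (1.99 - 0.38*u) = -0.5092*u^5 + 3.8446*u^4 - 4.7706*u^3 - 8.7406*u^2 + 6.4879*u + 4.8954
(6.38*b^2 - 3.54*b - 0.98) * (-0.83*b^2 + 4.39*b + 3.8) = -5.2954*b^4 + 30.9464*b^3 + 9.5168*b^2 - 17.7542*b - 3.724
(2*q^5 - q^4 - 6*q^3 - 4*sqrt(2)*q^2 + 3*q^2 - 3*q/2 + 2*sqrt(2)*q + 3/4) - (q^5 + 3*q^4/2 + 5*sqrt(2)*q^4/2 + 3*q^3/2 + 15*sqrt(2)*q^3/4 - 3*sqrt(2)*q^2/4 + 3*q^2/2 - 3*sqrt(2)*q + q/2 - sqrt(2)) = q^5 - 5*sqrt(2)*q^4/2 - 5*q^4/2 - 15*q^3/2 - 15*sqrt(2)*q^3/4 - 13*sqrt(2)*q^2/4 + 3*q^2/2 - 2*q + 5*sqrt(2)*q + 3/4 + sqrt(2)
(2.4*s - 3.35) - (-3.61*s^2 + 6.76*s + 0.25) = 3.61*s^2 - 4.36*s - 3.6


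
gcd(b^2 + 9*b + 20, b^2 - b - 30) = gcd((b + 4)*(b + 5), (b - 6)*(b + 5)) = b + 5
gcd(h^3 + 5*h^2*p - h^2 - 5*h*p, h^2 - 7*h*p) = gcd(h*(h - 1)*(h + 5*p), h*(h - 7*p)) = h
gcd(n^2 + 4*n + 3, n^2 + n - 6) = n + 3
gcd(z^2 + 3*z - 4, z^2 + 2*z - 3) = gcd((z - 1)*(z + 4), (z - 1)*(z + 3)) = z - 1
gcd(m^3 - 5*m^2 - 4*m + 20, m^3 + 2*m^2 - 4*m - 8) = m^2 - 4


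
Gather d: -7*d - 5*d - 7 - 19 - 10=-12*d - 36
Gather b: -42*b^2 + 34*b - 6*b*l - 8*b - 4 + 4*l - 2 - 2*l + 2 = -42*b^2 + b*(26 - 6*l) + 2*l - 4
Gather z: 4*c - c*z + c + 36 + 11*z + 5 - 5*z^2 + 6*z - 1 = 5*c - 5*z^2 + z*(17 - c) + 40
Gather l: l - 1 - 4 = l - 5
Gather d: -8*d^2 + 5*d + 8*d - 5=-8*d^2 + 13*d - 5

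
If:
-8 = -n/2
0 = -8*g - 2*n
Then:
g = -4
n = 16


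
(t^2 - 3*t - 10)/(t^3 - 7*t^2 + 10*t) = (t + 2)/(t*(t - 2))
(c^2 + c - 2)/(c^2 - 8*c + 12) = (c^2 + c - 2)/(c^2 - 8*c + 12)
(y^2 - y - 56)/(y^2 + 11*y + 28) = (y - 8)/(y + 4)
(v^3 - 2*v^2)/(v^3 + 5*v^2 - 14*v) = v/(v + 7)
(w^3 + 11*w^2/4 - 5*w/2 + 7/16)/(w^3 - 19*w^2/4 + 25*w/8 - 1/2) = (w + 7/2)/(w - 4)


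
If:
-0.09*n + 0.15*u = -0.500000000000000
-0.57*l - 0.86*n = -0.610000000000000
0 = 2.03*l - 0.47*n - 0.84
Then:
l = 0.50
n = 0.38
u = -3.11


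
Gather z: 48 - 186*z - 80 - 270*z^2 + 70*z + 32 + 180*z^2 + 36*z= -90*z^2 - 80*z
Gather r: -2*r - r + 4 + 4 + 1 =9 - 3*r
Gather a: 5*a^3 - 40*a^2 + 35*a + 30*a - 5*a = 5*a^3 - 40*a^2 + 60*a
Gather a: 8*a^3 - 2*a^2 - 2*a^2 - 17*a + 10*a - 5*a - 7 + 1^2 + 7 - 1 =8*a^3 - 4*a^2 - 12*a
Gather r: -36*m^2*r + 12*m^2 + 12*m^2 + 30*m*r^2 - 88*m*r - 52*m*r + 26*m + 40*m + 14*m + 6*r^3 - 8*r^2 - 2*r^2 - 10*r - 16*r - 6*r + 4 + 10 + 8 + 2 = 24*m^2 + 80*m + 6*r^3 + r^2*(30*m - 10) + r*(-36*m^2 - 140*m - 32) + 24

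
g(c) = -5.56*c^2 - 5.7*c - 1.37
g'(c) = -11.12*c - 5.7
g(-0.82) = -0.43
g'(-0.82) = 3.42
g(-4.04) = -69.09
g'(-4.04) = 39.22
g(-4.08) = -70.67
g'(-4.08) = 39.67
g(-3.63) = -53.94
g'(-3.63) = 34.67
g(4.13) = -119.75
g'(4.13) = -51.63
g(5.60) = -207.65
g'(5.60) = -67.97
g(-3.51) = -49.86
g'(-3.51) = 33.33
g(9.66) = -575.27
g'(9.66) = -113.12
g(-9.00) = -400.43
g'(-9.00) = 94.38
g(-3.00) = -34.31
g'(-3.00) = 27.66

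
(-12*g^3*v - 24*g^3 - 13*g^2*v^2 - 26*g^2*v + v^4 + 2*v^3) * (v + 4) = -12*g^3*v^2 - 72*g^3*v - 96*g^3 - 13*g^2*v^3 - 78*g^2*v^2 - 104*g^2*v + v^5 + 6*v^4 + 8*v^3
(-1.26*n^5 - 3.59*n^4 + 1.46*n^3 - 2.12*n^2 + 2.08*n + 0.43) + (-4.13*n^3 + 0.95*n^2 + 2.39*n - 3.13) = -1.26*n^5 - 3.59*n^4 - 2.67*n^3 - 1.17*n^2 + 4.47*n - 2.7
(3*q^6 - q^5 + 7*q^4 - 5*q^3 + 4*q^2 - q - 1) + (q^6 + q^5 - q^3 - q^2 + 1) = 4*q^6 + 7*q^4 - 6*q^3 + 3*q^2 - q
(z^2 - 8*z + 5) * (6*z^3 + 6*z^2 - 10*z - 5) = 6*z^5 - 42*z^4 - 28*z^3 + 105*z^2 - 10*z - 25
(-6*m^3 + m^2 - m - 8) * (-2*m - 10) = 12*m^4 + 58*m^3 - 8*m^2 + 26*m + 80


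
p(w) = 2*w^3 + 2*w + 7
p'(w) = 6*w^2 + 2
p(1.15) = 12.34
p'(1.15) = 9.94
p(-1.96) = -11.98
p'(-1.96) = 25.05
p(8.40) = 1209.21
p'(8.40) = 425.36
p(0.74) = 9.29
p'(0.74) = 5.29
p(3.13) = 74.59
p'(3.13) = 60.78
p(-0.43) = 5.98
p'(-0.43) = 3.11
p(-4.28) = -158.37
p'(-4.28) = 111.91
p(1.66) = 19.47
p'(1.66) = 18.53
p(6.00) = 451.00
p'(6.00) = 218.00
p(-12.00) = -3473.00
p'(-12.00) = 866.00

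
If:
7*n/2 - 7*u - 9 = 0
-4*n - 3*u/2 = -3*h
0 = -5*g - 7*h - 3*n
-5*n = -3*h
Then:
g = 792/35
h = -90/7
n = -54/7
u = -36/7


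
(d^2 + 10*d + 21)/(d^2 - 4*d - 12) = (d^2 + 10*d + 21)/(d^2 - 4*d - 12)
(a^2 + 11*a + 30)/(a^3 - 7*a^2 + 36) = (a^2 + 11*a + 30)/(a^3 - 7*a^2 + 36)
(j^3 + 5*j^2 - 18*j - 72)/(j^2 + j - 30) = (j^2 - j - 12)/(j - 5)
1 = 1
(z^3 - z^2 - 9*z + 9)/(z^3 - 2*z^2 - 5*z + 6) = (z + 3)/(z + 2)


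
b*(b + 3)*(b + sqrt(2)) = b^3 + sqrt(2)*b^2 + 3*b^2 + 3*sqrt(2)*b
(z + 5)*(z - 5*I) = z^2 + 5*z - 5*I*z - 25*I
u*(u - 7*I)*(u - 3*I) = u^3 - 10*I*u^2 - 21*u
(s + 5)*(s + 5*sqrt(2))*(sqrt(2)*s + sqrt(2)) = sqrt(2)*s^3 + 6*sqrt(2)*s^2 + 10*s^2 + 5*sqrt(2)*s + 60*s + 50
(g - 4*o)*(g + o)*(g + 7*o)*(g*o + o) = g^4*o + 4*g^3*o^2 + g^3*o - 25*g^2*o^3 + 4*g^2*o^2 - 28*g*o^4 - 25*g*o^3 - 28*o^4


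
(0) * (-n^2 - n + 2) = 0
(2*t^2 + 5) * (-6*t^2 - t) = -12*t^4 - 2*t^3 - 30*t^2 - 5*t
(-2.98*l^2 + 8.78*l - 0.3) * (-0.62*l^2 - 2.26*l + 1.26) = 1.8476*l^4 + 1.2912*l^3 - 23.4116*l^2 + 11.7408*l - 0.378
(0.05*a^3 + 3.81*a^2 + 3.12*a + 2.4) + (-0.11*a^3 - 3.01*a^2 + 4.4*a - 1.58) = -0.06*a^3 + 0.8*a^2 + 7.52*a + 0.82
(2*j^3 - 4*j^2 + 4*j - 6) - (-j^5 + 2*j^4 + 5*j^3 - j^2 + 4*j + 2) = j^5 - 2*j^4 - 3*j^3 - 3*j^2 - 8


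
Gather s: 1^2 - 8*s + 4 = 5 - 8*s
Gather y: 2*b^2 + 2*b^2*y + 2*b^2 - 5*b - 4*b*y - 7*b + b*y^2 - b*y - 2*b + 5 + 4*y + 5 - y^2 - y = 4*b^2 - 14*b + y^2*(b - 1) + y*(2*b^2 - 5*b + 3) + 10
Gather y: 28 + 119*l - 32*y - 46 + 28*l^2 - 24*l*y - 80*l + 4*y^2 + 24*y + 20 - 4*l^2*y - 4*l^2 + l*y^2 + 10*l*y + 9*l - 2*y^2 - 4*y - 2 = 24*l^2 + 48*l + y^2*(l + 2) + y*(-4*l^2 - 14*l - 12)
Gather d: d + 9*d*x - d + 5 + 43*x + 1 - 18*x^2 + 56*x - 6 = 9*d*x - 18*x^2 + 99*x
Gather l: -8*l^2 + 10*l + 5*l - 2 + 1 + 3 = -8*l^2 + 15*l + 2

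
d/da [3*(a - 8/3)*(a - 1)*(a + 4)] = 9*a^2 + 2*a - 36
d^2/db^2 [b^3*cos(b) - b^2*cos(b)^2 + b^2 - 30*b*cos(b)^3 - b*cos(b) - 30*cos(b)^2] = -b^3*cos(b) - 6*b^2*sin(b) + 2*b^2*cos(2*b) + 4*b*sin(2*b) + 59*b*cos(b)/2 + 135*b*cos(3*b)/2 + 47*sin(b) + 45*sin(3*b) + 59*cos(2*b) + 1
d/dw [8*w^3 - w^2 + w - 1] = 24*w^2 - 2*w + 1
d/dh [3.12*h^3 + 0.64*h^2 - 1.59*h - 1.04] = 9.36*h^2 + 1.28*h - 1.59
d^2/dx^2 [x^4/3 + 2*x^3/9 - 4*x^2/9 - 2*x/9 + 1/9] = 4*x^2 + 4*x/3 - 8/9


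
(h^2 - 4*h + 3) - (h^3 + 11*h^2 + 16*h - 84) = -h^3 - 10*h^2 - 20*h + 87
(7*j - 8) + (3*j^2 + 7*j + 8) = 3*j^2 + 14*j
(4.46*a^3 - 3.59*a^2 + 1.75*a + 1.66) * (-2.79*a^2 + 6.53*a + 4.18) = -12.4434*a^5 + 39.1399*a^4 - 9.6824*a^3 - 8.2101*a^2 + 18.1548*a + 6.9388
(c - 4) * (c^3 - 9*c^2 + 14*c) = c^4 - 13*c^3 + 50*c^2 - 56*c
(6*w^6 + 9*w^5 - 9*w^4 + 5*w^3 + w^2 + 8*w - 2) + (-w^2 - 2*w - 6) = 6*w^6 + 9*w^5 - 9*w^4 + 5*w^3 + 6*w - 8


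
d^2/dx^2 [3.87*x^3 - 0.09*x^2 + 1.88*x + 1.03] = 23.22*x - 0.18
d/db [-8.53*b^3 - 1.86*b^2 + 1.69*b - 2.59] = -25.59*b^2 - 3.72*b + 1.69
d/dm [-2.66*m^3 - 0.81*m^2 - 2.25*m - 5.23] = -7.98*m^2 - 1.62*m - 2.25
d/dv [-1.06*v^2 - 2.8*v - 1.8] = -2.12*v - 2.8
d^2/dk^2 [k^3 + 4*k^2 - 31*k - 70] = 6*k + 8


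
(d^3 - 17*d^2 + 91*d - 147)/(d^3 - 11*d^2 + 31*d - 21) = (d - 7)/(d - 1)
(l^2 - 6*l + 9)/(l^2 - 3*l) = (l - 3)/l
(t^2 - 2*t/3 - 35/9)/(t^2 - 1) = (9*t^2 - 6*t - 35)/(9*(t^2 - 1))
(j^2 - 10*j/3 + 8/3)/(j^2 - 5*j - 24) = (-3*j^2 + 10*j - 8)/(3*(-j^2 + 5*j + 24))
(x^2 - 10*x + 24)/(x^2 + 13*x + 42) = (x^2 - 10*x + 24)/(x^2 + 13*x + 42)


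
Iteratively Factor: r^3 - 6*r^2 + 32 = (r + 2)*(r^2 - 8*r + 16) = (r - 4)*(r + 2)*(r - 4)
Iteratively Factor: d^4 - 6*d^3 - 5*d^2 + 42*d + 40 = (d - 5)*(d^3 - d^2 - 10*d - 8) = (d - 5)*(d + 2)*(d^2 - 3*d - 4) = (d - 5)*(d - 4)*(d + 2)*(d + 1)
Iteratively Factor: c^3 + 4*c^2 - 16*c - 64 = (c + 4)*(c^2 - 16) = (c - 4)*(c + 4)*(c + 4)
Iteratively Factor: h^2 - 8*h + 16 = (h - 4)*(h - 4)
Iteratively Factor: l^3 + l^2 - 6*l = (l + 3)*(l^2 - 2*l) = (l - 2)*(l + 3)*(l)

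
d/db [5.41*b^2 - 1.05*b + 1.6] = 10.82*b - 1.05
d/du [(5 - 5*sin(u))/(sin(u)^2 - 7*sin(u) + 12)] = 5*(sin(u)^2 - 2*sin(u) - 5)*cos(u)/(sin(u)^2 - 7*sin(u) + 12)^2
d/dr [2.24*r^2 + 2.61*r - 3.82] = 4.48*r + 2.61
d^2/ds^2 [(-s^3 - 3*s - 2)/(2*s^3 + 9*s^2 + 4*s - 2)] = 2*(18*s^6 - 12*s^5 - 234*s^4 - 541*s^3 - 582*s^2 - 414*s - 92)/(8*s^9 + 108*s^8 + 534*s^7 + 1137*s^6 + 852*s^5 - 150*s^4 - 344*s^3 + 12*s^2 + 48*s - 8)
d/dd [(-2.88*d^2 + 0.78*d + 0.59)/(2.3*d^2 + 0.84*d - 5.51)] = (-4.2132*d^2 + 29.0236*d - 4.7934)/(5.29*d^4 + 3.864*d^3 - 24.6404*d^2 - 9.2568*d + 30.3601)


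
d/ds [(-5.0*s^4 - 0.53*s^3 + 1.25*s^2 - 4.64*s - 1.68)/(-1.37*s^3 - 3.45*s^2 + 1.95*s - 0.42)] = (6.85*s^6 + 34.5*s^5 - 25.709*s^4 - 6.3806*s^3 - 19.8075*s^2 - 12.642*s + 5.2248)/(1.8769*s^6 + 9.453*s^5 + 6.5595*s^4 - 12.3042*s^3 + 6.7005*s^2 - 1.638*s + 0.1764)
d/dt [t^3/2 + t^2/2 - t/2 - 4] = 3*t^2/2 + t - 1/2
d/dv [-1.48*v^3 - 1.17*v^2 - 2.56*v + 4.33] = -4.44*v^2 - 2.34*v - 2.56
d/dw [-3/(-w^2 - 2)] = -6*w/(w^2 + 2)^2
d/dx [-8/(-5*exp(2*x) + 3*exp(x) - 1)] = (24 - 80*exp(x))*exp(x)/(5*exp(2*x) - 3*exp(x) + 1)^2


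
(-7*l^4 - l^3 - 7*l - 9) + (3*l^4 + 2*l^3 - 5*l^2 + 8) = -4*l^4 + l^3 - 5*l^2 - 7*l - 1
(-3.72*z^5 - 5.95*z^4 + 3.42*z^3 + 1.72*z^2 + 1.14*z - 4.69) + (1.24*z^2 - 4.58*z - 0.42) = -3.72*z^5 - 5.95*z^4 + 3.42*z^3 + 2.96*z^2 - 3.44*z - 5.11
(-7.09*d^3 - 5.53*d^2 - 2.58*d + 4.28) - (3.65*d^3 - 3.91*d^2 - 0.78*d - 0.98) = -10.74*d^3 - 1.62*d^2 - 1.8*d + 5.26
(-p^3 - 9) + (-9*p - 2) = -p^3 - 9*p - 11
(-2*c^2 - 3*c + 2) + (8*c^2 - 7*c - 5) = 6*c^2 - 10*c - 3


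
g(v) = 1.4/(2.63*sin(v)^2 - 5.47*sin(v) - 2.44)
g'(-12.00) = 0.15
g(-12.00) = -0.30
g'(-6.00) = 0.38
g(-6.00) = -0.37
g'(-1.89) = -0.18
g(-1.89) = 0.27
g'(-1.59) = -0.01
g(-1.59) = 0.25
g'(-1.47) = 0.05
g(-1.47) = 0.25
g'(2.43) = -0.09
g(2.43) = -0.29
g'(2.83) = -0.34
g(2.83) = -0.36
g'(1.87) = -0.01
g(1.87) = -0.27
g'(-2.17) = -0.52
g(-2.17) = 0.36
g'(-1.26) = 0.17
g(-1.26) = 0.27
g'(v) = 1.4*(-5.26*sin(v)*cos(v) + 5.47*cos(v))/(2.63*sin(v)^2 - 5.47*sin(v) - 2.44)^2 = (7.658 - 7.364*sin(v))*cos(v)/(-2.63*sin(v)^2 + 5.47*sin(v) + 2.44)^2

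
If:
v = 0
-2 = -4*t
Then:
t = 1/2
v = 0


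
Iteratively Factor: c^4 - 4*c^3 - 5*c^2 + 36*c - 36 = (c - 3)*(c^3 - c^2 - 8*c + 12) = (c - 3)*(c - 2)*(c^2 + c - 6) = (c - 3)*(c - 2)^2*(c + 3)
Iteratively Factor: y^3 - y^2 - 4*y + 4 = (y - 1)*(y^2 - 4) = (y - 1)*(y + 2)*(y - 2)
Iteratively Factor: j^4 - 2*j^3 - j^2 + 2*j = (j - 1)*(j^3 - j^2 - 2*j) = j*(j - 1)*(j^2 - j - 2) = j*(j - 1)*(j + 1)*(j - 2)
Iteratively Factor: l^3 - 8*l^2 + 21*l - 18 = (l - 3)*(l^2 - 5*l + 6) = (l - 3)*(l - 2)*(l - 3)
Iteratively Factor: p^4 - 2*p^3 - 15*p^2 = (p)*(p^3 - 2*p^2 - 15*p) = p^2*(p^2 - 2*p - 15) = p^2*(p + 3)*(p - 5)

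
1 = 1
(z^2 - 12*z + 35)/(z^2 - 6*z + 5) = (z - 7)/(z - 1)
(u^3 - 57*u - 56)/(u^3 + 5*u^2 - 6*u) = (u^3 - 57*u - 56)/(u*(u^2 + 5*u - 6))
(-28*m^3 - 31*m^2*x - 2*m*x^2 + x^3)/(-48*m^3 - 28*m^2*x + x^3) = (-7*m^2 - 6*m*x + x^2)/(-12*m^2 - 4*m*x + x^2)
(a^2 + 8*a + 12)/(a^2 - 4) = (a + 6)/(a - 2)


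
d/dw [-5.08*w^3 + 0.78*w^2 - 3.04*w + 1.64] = -15.24*w^2 + 1.56*w - 3.04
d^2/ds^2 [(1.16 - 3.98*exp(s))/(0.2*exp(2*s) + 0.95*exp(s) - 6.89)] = (-0.1592*exp(4*s) + 0.941800000000001*exp(3*s) - 32.24544*exp(2*s) - 18.61027*exp(s) - 181.346178)*exp(s)/(0.008*exp(6*s) + 0.114*exp(5*s) - 0.2853*exp(4*s) - 6.997225*exp(3*s) + 9.828585*exp(2*s) + 135.295485*exp(s) - 327.082769)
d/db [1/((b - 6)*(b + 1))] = (5 - 2*b)/(b^4 - 10*b^3 + 13*b^2 + 60*b + 36)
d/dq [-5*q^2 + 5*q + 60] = 5 - 10*q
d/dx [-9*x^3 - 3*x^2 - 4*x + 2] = -27*x^2 - 6*x - 4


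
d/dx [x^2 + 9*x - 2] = 2*x + 9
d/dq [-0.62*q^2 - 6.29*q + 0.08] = -1.24*q - 6.29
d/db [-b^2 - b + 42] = -2*b - 1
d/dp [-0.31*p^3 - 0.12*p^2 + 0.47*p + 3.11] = -0.93*p^2 - 0.24*p + 0.47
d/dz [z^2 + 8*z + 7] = 2*z + 8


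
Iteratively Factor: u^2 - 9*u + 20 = (u - 4)*(u - 5)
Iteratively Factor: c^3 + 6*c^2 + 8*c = (c + 2)*(c^2 + 4*c) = (c + 2)*(c + 4)*(c)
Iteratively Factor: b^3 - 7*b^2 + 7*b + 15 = (b + 1)*(b^2 - 8*b + 15) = (b - 3)*(b + 1)*(b - 5)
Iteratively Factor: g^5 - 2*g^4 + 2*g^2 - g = (g)*(g^4 - 2*g^3 + 2*g - 1) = g*(g - 1)*(g^3 - g^2 - g + 1) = g*(g - 1)*(g + 1)*(g^2 - 2*g + 1) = g*(g - 1)^2*(g + 1)*(g - 1)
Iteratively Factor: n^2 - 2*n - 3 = (n + 1)*(n - 3)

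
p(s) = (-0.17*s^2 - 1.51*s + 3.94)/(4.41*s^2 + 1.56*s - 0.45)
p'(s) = (-8.82*s - 1.56)*(-0.17*s^2 - 1.51*s + 3.94)/(4.41*s^2 + 1.56*s - 0.45)^2 + (-0.34*s - 1.51)/(4.41*s^2 + 1.56*s - 0.45) = (6.3939*s^2 - 34.5978*s - 5.4669)/(19.4481*s^4 + 13.7592*s^3 - 1.5354*s^2 - 1.404*s + 0.2025)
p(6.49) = -0.07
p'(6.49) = 0.00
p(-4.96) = 0.07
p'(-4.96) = 0.03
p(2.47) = -0.03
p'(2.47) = -0.06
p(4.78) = -0.07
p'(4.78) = -0.00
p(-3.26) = 0.17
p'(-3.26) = 0.10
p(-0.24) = -7.53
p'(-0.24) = 9.85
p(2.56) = -0.03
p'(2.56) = -0.05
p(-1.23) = 1.29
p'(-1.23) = 2.53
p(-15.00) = -0.01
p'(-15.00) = 0.00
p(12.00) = -0.06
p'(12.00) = 0.00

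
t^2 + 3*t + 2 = (t + 1)*(t + 2)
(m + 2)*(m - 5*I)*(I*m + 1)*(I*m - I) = -m^4 - m^3 + 6*I*m^3 + 7*m^2 + 6*I*m^2 + 5*m - 12*I*m - 10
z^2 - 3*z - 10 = (z - 5)*(z + 2)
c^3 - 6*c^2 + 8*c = c*(c - 4)*(c - 2)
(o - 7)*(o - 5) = o^2 - 12*o + 35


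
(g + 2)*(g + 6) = g^2 + 8*g + 12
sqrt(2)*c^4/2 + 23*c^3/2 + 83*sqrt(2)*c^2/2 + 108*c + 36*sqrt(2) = (c/2 + sqrt(2))*(c + 3*sqrt(2))*(c + 6*sqrt(2))*(sqrt(2)*c + 1)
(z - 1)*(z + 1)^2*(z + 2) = z^4 + 3*z^3 + z^2 - 3*z - 2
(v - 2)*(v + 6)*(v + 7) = v^3 + 11*v^2 + 16*v - 84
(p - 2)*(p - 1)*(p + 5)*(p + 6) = p^4 + 8*p^3 - p^2 - 68*p + 60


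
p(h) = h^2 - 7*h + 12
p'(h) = 2*h - 7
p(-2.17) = 31.90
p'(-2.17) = -11.34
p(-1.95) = 29.45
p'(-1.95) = -10.90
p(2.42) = 0.92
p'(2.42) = -2.16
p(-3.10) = 43.31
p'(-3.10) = -13.20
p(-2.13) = 31.45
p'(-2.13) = -11.26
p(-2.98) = 41.74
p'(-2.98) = -12.96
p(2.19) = 1.47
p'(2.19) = -2.62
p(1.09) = 5.56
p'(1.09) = -4.82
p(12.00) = 72.00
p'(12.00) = 17.00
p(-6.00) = 90.00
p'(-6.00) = -19.00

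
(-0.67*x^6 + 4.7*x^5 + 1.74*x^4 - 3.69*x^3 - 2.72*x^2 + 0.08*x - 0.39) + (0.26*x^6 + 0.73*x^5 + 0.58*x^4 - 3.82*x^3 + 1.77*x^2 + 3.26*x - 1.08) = -0.41*x^6 + 5.43*x^5 + 2.32*x^4 - 7.51*x^3 - 0.95*x^2 + 3.34*x - 1.47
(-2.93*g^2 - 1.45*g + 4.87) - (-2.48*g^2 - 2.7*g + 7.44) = -0.45*g^2 + 1.25*g - 2.57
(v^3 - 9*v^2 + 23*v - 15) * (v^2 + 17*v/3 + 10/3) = v^5 - 10*v^4/3 - 74*v^3/3 + 256*v^2/3 - 25*v/3 - 50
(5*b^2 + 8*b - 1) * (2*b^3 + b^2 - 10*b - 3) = 10*b^5 + 21*b^4 - 44*b^3 - 96*b^2 - 14*b + 3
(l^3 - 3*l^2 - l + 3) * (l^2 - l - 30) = l^5 - 4*l^4 - 28*l^3 + 94*l^2 + 27*l - 90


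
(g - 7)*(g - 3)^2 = g^3 - 13*g^2 + 51*g - 63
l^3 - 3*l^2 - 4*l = l*(l - 4)*(l + 1)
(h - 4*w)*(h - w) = h^2 - 5*h*w + 4*w^2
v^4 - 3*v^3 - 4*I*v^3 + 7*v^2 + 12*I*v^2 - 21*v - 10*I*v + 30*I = (v - 3)*(v - 5*I)*(v - I)*(v + 2*I)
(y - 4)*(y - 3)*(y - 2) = y^3 - 9*y^2 + 26*y - 24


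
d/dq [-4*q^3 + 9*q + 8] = 9 - 12*q^2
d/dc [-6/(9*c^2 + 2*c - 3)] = 12*(9*c + 1)/(9*c^2 + 2*c - 3)^2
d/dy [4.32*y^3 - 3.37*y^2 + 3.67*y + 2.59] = 12.96*y^2 - 6.74*y + 3.67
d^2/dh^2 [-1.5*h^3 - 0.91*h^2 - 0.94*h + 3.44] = -9.0*h - 1.82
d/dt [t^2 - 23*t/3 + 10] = 2*t - 23/3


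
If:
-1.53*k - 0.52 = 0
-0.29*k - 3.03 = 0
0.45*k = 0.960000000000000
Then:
No Solution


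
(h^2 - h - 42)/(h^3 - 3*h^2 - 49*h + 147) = (h + 6)/(h^2 + 4*h - 21)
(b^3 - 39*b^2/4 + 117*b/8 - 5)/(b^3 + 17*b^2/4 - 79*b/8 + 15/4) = (b - 8)/(b + 6)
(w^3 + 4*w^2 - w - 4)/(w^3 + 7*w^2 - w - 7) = (w + 4)/(w + 7)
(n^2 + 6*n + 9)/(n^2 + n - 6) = (n + 3)/(n - 2)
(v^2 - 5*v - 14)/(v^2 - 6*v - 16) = (v - 7)/(v - 8)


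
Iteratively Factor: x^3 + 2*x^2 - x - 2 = (x + 1)*(x^2 + x - 2) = (x - 1)*(x + 1)*(x + 2)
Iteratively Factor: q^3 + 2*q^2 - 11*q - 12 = (q - 3)*(q^2 + 5*q + 4) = (q - 3)*(q + 4)*(q + 1)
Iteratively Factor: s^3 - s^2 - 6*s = (s)*(s^2 - s - 6) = s*(s + 2)*(s - 3)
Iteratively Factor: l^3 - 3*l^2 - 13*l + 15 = (l - 1)*(l^2 - 2*l - 15) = (l - 5)*(l - 1)*(l + 3)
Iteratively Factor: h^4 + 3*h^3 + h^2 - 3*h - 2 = (h + 1)*(h^3 + 2*h^2 - h - 2) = (h + 1)*(h + 2)*(h^2 - 1) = (h - 1)*(h + 1)*(h + 2)*(h + 1)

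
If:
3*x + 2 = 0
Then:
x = -2/3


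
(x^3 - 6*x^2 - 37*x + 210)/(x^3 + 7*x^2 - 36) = (x^2 - 12*x + 35)/(x^2 + x - 6)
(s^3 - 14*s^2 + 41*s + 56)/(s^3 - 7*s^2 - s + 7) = (s - 8)/(s - 1)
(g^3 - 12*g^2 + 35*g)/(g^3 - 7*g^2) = (g - 5)/g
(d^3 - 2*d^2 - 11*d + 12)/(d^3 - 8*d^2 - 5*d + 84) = (d - 1)/(d - 7)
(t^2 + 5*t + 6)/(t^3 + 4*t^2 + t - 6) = 1/(t - 1)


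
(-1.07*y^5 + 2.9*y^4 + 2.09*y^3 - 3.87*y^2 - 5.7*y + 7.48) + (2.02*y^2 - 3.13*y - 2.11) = -1.07*y^5 + 2.9*y^4 + 2.09*y^3 - 1.85*y^2 - 8.83*y + 5.37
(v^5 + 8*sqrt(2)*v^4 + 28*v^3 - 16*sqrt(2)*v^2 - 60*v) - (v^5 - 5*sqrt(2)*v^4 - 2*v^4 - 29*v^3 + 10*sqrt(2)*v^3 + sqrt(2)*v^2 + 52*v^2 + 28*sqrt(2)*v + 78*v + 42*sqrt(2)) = 2*v^4 + 13*sqrt(2)*v^4 - 10*sqrt(2)*v^3 + 57*v^3 - 52*v^2 - 17*sqrt(2)*v^2 - 138*v - 28*sqrt(2)*v - 42*sqrt(2)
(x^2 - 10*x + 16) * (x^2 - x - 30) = x^4 - 11*x^3 - 4*x^2 + 284*x - 480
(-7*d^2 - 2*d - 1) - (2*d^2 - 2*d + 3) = -9*d^2 - 4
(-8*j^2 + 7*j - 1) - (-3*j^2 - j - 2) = -5*j^2 + 8*j + 1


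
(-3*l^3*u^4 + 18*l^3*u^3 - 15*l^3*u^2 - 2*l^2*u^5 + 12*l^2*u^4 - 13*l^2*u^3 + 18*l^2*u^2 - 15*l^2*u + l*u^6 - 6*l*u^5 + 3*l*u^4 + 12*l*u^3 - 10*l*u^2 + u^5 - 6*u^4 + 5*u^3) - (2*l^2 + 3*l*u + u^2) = -3*l^3*u^4 + 18*l^3*u^3 - 15*l^3*u^2 - 2*l^2*u^5 + 12*l^2*u^4 - 13*l^2*u^3 + 18*l^2*u^2 - 15*l^2*u - 2*l^2 + l*u^6 - 6*l*u^5 + 3*l*u^4 + 12*l*u^3 - 10*l*u^2 - 3*l*u + u^5 - 6*u^4 + 5*u^3 - u^2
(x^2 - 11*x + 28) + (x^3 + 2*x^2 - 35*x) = x^3 + 3*x^2 - 46*x + 28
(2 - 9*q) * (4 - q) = 9*q^2 - 38*q + 8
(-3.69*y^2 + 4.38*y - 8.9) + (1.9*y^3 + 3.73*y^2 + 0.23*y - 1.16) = 1.9*y^3 + 0.04*y^2 + 4.61*y - 10.06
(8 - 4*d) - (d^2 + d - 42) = -d^2 - 5*d + 50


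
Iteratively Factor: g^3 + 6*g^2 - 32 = (g - 2)*(g^2 + 8*g + 16) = (g - 2)*(g + 4)*(g + 4)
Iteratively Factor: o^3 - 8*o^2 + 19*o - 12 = (o - 1)*(o^2 - 7*o + 12) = (o - 3)*(o - 1)*(o - 4)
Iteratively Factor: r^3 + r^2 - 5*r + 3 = (r - 1)*(r^2 + 2*r - 3) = (r - 1)*(r + 3)*(r - 1)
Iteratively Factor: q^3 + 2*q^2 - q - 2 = (q + 2)*(q^2 - 1) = (q + 1)*(q + 2)*(q - 1)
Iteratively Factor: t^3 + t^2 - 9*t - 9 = (t - 3)*(t^2 + 4*t + 3) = (t - 3)*(t + 3)*(t + 1)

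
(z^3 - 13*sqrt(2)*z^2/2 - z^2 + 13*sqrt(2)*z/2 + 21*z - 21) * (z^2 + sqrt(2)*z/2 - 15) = z^5 - 6*sqrt(2)*z^4 - z^4 - z^3/2 + 6*sqrt(2)*z^3 + z^2/2 + 108*sqrt(2)*z^2 - 315*z - 108*sqrt(2)*z + 315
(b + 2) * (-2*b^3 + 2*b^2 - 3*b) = -2*b^4 - 2*b^3 + b^2 - 6*b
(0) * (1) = 0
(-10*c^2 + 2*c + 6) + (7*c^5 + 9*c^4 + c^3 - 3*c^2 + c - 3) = 7*c^5 + 9*c^4 + c^3 - 13*c^2 + 3*c + 3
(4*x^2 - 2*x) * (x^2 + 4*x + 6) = 4*x^4 + 14*x^3 + 16*x^2 - 12*x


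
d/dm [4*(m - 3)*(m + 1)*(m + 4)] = 12*m^2 + 16*m - 44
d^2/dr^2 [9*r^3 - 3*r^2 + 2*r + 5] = 54*r - 6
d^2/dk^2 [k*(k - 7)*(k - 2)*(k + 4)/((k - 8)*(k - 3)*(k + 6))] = 8*(5*k^6 - 66*k^5 + 960*k^4 - 7564*k^3 + 29808*k^2 - 47520*k - 29376)/(k^9 - 15*k^8 - 51*k^7 + 1567*k^6 - 2178*k^5 - 51948*k^4 + 169560*k^3 + 451008*k^2 - 2612736*k + 2985984)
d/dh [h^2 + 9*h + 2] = 2*h + 9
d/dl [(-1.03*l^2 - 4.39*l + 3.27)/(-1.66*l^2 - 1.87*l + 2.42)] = (-5.3613*l^2 + 5.8712*l - 4.5089)/(2.7556*l^4 + 6.2084*l^3 - 4.5375*l^2 - 9.0508*l + 5.8564)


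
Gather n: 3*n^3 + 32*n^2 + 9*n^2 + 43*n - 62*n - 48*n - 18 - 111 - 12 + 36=3*n^3 + 41*n^2 - 67*n - 105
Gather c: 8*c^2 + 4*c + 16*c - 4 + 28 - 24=8*c^2 + 20*c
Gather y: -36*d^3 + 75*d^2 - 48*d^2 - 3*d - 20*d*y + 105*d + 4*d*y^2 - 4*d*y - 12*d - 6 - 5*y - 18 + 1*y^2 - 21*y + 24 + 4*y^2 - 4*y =-36*d^3 + 27*d^2 + 90*d + y^2*(4*d + 5) + y*(-24*d - 30)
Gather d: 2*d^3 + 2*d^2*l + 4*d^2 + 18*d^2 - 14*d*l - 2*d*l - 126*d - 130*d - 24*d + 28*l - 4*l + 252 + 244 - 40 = 2*d^3 + d^2*(2*l + 22) + d*(-16*l - 280) + 24*l + 456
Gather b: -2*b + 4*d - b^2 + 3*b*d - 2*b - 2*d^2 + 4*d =-b^2 + b*(3*d - 4) - 2*d^2 + 8*d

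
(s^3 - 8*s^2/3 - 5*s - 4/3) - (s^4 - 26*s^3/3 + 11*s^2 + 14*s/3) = -s^4 + 29*s^3/3 - 41*s^2/3 - 29*s/3 - 4/3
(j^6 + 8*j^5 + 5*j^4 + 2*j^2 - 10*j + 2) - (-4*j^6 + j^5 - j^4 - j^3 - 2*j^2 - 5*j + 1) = 5*j^6 + 7*j^5 + 6*j^4 + j^3 + 4*j^2 - 5*j + 1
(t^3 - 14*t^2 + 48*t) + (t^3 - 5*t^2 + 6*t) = 2*t^3 - 19*t^2 + 54*t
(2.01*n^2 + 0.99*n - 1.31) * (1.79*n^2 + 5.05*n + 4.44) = 3.5979*n^4 + 11.9226*n^3 + 11.579*n^2 - 2.2199*n - 5.8164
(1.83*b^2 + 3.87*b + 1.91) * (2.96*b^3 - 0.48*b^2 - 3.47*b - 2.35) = 5.4168*b^5 + 10.5768*b^4 - 2.5541*b^3 - 18.6462*b^2 - 15.7222*b - 4.4885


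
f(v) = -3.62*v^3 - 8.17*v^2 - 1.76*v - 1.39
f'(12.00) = -1761.68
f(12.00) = -7454.35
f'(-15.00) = -2200.16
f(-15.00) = 10404.26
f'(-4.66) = -161.45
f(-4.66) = 195.72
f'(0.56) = -14.32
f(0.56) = -5.57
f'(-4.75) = -169.17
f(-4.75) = 210.60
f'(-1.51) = -1.85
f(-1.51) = -4.90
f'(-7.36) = -469.78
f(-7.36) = 1012.25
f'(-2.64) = -34.31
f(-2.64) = 12.92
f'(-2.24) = -19.65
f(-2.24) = 2.25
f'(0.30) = -7.64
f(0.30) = -2.75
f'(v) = -10.86*v^2 - 16.34*v - 1.76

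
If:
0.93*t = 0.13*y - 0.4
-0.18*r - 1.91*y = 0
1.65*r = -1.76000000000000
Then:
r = -1.07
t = -0.42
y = 0.10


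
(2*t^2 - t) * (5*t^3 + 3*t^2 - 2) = 10*t^5 + t^4 - 3*t^3 - 4*t^2 + 2*t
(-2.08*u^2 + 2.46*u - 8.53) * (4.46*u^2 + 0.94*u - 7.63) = -9.2768*u^4 + 9.0164*u^3 - 19.861*u^2 - 26.788*u + 65.0839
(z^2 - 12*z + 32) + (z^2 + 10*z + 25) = 2*z^2 - 2*z + 57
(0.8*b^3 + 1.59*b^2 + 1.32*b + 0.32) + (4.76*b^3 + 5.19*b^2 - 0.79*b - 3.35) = 5.56*b^3 + 6.78*b^2 + 0.53*b - 3.03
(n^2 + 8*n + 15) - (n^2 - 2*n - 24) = 10*n + 39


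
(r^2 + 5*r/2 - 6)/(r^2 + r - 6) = (r^2 + 5*r/2 - 6)/(r^2 + r - 6)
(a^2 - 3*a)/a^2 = (a - 3)/a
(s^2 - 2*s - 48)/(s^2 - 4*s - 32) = (s + 6)/(s + 4)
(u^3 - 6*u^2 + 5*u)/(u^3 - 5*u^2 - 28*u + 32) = u*(u - 5)/(u^2 - 4*u - 32)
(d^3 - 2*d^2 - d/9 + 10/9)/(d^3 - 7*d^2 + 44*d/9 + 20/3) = (d - 1)/(d - 6)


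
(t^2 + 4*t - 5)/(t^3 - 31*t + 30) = (t + 5)/(t^2 + t - 30)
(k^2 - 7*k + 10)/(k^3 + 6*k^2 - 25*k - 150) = (k - 2)/(k^2 + 11*k + 30)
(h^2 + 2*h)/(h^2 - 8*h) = (h + 2)/(h - 8)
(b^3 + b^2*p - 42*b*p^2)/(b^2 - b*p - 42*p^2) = b*(-b^2 - b*p + 42*p^2)/(-b^2 + b*p + 42*p^2)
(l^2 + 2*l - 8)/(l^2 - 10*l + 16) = (l + 4)/(l - 8)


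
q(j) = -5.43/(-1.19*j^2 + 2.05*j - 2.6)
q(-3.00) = 0.28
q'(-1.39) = 0.48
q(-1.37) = 0.71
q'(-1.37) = 0.49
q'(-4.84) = 0.05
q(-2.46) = 0.37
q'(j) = -5.43*(2.38*j - 2.05)/(-1.19*j^2 + 2.05*j - 2.6)^2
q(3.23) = 0.65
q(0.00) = 2.09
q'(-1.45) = 0.46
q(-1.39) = 0.70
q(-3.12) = 0.26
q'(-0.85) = 0.82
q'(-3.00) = 0.13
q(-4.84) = 0.13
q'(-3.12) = 0.12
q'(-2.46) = 0.19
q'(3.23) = -0.43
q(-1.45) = 0.67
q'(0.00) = 1.65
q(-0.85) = 1.04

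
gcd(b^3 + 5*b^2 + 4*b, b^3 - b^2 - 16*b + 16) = b + 4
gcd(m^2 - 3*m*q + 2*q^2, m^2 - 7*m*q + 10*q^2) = -m + 2*q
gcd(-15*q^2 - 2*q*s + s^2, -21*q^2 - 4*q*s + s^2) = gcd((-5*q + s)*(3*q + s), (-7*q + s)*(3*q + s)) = 3*q + s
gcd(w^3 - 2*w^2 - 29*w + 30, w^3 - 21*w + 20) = w^2 + 4*w - 5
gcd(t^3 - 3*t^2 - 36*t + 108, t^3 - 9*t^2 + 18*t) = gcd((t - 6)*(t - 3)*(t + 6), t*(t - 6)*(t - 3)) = t^2 - 9*t + 18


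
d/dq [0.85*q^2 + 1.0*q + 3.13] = 1.7*q + 1.0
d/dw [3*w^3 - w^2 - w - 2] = 9*w^2 - 2*w - 1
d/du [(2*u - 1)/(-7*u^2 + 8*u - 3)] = 2*(7*u^2 - 7*u + 1)/(49*u^4 - 112*u^3 + 106*u^2 - 48*u + 9)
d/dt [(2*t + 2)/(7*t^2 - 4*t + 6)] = 2*(-7*t^2 - 14*t + 10)/(49*t^4 - 56*t^3 + 100*t^2 - 48*t + 36)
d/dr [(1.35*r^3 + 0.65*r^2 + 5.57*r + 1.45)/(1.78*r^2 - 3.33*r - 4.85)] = (2.403*r^4 - 8.991*r^3 - 31.7216*r^2 - 11.467*r - 22.186)/(3.1684*r^4 - 11.8548*r^3 - 6.1771*r^2 + 32.301*r + 23.5225)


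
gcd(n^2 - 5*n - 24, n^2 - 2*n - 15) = n + 3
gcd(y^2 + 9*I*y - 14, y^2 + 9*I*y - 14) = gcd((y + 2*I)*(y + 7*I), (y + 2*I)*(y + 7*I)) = y^2 + 9*I*y - 14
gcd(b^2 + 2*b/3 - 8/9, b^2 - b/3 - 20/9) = b + 4/3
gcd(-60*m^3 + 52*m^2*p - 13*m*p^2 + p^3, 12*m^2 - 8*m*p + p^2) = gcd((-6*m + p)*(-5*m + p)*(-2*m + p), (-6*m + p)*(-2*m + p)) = 12*m^2 - 8*m*p + p^2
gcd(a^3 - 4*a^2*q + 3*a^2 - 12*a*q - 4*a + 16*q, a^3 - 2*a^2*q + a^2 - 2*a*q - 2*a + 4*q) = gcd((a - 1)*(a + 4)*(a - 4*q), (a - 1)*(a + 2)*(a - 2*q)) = a - 1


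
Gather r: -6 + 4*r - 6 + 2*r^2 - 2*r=2*r^2 + 2*r - 12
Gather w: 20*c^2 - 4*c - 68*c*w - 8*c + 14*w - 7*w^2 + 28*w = 20*c^2 - 12*c - 7*w^2 + w*(42 - 68*c)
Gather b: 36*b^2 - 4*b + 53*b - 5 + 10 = 36*b^2 + 49*b + 5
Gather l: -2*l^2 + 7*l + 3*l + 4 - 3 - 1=-2*l^2 + 10*l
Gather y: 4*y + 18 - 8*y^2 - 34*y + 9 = -8*y^2 - 30*y + 27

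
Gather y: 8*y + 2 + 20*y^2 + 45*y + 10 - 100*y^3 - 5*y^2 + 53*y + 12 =-100*y^3 + 15*y^2 + 106*y + 24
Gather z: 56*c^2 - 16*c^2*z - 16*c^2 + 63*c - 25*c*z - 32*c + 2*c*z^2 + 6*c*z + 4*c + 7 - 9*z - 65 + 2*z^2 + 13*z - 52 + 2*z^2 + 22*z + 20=40*c^2 + 35*c + z^2*(2*c + 4) + z*(-16*c^2 - 19*c + 26) - 90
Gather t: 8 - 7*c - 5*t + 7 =-7*c - 5*t + 15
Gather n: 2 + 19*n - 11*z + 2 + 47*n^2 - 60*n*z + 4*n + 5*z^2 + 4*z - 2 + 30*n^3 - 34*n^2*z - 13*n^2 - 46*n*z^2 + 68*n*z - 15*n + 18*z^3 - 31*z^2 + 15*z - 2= 30*n^3 + n^2*(34 - 34*z) + n*(-46*z^2 + 8*z + 8) + 18*z^3 - 26*z^2 + 8*z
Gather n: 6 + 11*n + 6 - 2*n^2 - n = -2*n^2 + 10*n + 12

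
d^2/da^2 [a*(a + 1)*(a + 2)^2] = 12*a^2 + 30*a + 16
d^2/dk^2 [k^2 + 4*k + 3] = 2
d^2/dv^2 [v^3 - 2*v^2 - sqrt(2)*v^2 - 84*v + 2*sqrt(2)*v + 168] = 6*v - 4 - 2*sqrt(2)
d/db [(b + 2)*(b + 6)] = 2*b + 8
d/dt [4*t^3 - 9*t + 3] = 12*t^2 - 9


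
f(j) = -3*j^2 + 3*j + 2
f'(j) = 3 - 6*j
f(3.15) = -18.32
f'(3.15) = -15.90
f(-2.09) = -17.37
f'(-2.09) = 15.54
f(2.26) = -6.54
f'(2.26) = -10.56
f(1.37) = 0.48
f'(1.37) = -5.22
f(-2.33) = -21.28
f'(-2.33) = 16.98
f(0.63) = 2.70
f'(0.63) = -0.78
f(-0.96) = -3.64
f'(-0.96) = 8.76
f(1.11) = 1.63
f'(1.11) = -3.66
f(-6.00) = -124.00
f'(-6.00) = 39.00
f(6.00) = -88.00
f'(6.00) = -33.00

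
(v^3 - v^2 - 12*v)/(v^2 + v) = (v^2 - v - 12)/(v + 1)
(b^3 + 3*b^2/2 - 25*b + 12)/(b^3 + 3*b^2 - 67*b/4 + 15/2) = 2*(b - 4)/(2*b - 5)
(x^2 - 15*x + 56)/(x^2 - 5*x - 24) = (x - 7)/(x + 3)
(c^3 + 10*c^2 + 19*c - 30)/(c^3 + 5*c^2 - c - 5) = (c + 6)/(c + 1)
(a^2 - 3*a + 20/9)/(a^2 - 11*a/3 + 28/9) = (3*a - 5)/(3*a - 7)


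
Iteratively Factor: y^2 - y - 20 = (y + 4)*(y - 5)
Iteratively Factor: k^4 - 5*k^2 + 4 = (k + 1)*(k^3 - k^2 - 4*k + 4) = (k - 1)*(k + 1)*(k^2 - 4) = (k - 2)*(k - 1)*(k + 1)*(k + 2)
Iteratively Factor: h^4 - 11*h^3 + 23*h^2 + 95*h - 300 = (h - 4)*(h^3 - 7*h^2 - 5*h + 75) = (h - 5)*(h - 4)*(h^2 - 2*h - 15) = (h - 5)*(h - 4)*(h + 3)*(h - 5)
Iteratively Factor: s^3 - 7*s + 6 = (s - 2)*(s^2 + 2*s - 3) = (s - 2)*(s + 3)*(s - 1)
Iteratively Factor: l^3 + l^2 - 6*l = (l + 3)*(l^2 - 2*l) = l*(l + 3)*(l - 2)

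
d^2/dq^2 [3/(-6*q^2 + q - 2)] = 6*(36*q^2 - 6*q - (12*q - 1)^2 + 12)/(6*q^2 - q + 2)^3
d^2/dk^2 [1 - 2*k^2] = -4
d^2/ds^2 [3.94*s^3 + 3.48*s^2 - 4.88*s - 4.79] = 23.64*s + 6.96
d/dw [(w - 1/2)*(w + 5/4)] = 2*w + 3/4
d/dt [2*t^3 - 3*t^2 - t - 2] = 6*t^2 - 6*t - 1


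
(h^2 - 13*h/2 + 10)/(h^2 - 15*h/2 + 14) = (2*h - 5)/(2*h - 7)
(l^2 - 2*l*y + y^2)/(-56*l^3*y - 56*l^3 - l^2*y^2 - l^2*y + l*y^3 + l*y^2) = (-l^2 + 2*l*y - y^2)/(l*(56*l^2*y + 56*l^2 + l*y^2 + l*y - y^3 - y^2))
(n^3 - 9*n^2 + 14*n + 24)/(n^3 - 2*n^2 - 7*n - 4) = (n - 6)/(n + 1)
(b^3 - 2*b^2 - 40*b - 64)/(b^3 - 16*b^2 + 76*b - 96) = (b^2 + 6*b + 8)/(b^2 - 8*b + 12)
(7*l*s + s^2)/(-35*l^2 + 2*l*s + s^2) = s/(-5*l + s)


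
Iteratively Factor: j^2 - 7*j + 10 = (j - 2)*(j - 5)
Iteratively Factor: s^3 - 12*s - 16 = (s + 2)*(s^2 - 2*s - 8) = (s - 4)*(s + 2)*(s + 2)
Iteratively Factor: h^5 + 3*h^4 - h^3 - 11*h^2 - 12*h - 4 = (h + 1)*(h^4 + 2*h^3 - 3*h^2 - 8*h - 4) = (h + 1)*(h + 2)*(h^3 - 3*h - 2) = (h + 1)^2*(h + 2)*(h^2 - h - 2) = (h - 2)*(h + 1)^2*(h + 2)*(h + 1)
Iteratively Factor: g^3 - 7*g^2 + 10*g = (g - 2)*(g^2 - 5*g) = (g - 5)*(g - 2)*(g)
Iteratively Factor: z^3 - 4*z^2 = (z)*(z^2 - 4*z) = z^2*(z - 4)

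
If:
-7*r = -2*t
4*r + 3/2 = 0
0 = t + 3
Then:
No Solution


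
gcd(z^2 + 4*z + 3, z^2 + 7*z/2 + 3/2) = z + 3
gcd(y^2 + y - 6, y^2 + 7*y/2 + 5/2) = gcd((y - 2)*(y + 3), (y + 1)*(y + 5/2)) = 1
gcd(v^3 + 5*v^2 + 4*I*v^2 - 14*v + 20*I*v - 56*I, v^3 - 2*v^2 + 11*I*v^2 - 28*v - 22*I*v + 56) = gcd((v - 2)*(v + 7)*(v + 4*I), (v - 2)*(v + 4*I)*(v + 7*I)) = v^2 + v*(-2 + 4*I) - 8*I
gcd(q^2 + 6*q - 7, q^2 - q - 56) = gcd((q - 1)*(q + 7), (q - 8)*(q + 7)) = q + 7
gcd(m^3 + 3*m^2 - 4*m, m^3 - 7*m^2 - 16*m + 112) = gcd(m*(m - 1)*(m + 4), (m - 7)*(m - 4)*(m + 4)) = m + 4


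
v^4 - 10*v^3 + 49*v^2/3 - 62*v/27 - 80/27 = (v - 8)*(v - 5/3)*(v - 2/3)*(v + 1/3)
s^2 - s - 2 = (s - 2)*(s + 1)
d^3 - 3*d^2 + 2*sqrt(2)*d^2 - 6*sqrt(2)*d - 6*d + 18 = (d - 3)*(d - sqrt(2))*(d + 3*sqrt(2))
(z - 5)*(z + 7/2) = z^2 - 3*z/2 - 35/2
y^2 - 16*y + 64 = (y - 8)^2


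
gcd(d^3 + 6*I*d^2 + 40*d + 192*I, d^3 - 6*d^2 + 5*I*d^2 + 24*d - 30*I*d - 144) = d + 8*I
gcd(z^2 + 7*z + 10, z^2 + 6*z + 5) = z + 5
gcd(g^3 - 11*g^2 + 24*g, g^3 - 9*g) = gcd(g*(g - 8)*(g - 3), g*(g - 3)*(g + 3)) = g^2 - 3*g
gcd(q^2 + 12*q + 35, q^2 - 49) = q + 7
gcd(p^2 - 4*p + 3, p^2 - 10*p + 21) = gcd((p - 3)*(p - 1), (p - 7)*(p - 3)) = p - 3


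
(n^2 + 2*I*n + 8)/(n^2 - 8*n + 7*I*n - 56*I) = (n^2 + 2*I*n + 8)/(n^2 + n*(-8 + 7*I) - 56*I)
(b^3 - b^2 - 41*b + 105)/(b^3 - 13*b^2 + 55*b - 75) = (b + 7)/(b - 5)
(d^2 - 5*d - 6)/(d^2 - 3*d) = (d^2 - 5*d - 6)/(d*(d - 3))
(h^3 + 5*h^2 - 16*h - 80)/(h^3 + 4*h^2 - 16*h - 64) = (h + 5)/(h + 4)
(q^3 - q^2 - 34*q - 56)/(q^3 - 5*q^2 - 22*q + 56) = (q + 2)/(q - 2)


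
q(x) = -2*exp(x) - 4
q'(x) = -2*exp(x)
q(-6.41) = -4.00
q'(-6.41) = -0.00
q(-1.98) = -4.28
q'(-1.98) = -0.28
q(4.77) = -239.84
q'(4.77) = -235.84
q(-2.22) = -4.22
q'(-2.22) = -0.22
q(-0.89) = -4.82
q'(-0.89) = -0.82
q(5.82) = -677.94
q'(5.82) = -673.94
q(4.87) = -264.64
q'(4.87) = -260.64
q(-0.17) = -5.69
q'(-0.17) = -1.69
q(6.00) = -810.86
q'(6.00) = -806.86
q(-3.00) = -4.10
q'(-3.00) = -0.10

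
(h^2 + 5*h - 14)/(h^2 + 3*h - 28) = (h - 2)/(h - 4)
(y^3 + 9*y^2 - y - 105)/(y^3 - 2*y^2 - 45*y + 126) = (y + 5)/(y - 6)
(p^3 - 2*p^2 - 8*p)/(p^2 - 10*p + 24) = p*(p + 2)/(p - 6)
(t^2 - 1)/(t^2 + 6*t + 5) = (t - 1)/(t + 5)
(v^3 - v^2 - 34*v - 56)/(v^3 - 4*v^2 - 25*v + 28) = (v + 2)/(v - 1)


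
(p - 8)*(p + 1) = p^2 - 7*p - 8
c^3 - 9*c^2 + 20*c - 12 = (c - 6)*(c - 2)*(c - 1)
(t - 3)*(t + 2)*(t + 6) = t^3 + 5*t^2 - 12*t - 36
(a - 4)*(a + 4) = a^2 - 16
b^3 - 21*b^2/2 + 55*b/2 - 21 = (b - 7)*(b - 2)*(b - 3/2)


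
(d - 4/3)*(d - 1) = d^2 - 7*d/3 + 4/3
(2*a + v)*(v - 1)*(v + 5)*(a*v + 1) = 2*a^2*v^3 + 8*a^2*v^2 - 10*a^2*v + a*v^4 + 4*a*v^3 - 3*a*v^2 + 8*a*v - 10*a + v^3 + 4*v^2 - 5*v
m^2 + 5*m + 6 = (m + 2)*(m + 3)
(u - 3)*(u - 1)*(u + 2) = u^3 - 2*u^2 - 5*u + 6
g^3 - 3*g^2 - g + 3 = (g - 3)*(g - 1)*(g + 1)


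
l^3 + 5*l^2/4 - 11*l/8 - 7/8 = (l - 1)*(l + 1/2)*(l + 7/4)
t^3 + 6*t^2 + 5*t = t*(t + 1)*(t + 5)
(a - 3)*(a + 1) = a^2 - 2*a - 3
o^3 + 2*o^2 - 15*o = o*(o - 3)*(o + 5)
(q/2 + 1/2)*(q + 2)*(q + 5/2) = q^3/2 + 11*q^2/4 + 19*q/4 + 5/2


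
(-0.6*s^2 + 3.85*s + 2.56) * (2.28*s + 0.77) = -1.368*s^3 + 8.316*s^2 + 8.8013*s + 1.9712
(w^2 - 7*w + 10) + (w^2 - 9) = 2*w^2 - 7*w + 1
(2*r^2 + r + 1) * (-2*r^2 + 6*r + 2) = -4*r^4 + 10*r^3 + 8*r^2 + 8*r + 2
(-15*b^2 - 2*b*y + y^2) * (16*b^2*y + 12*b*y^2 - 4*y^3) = -240*b^4*y - 212*b^3*y^2 + 52*b^2*y^3 + 20*b*y^4 - 4*y^5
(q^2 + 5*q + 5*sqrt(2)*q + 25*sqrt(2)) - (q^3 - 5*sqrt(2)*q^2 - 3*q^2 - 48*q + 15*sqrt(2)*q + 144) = -q^3 + 4*q^2 + 5*sqrt(2)*q^2 - 10*sqrt(2)*q + 53*q - 144 + 25*sqrt(2)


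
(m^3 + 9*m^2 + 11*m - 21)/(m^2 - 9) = (m^2 + 6*m - 7)/(m - 3)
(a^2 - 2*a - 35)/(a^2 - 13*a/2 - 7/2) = 2*(a + 5)/(2*a + 1)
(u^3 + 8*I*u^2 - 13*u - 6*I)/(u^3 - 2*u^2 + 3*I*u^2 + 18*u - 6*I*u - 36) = (u^2 + 2*I*u - 1)/(u^2 - u*(2 + 3*I) + 6*I)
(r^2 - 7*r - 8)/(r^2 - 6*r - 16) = (r + 1)/(r + 2)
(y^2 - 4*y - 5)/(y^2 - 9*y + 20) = (y + 1)/(y - 4)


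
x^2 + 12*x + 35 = (x + 5)*(x + 7)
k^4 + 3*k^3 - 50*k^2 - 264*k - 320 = (k - 8)*(k + 2)*(k + 4)*(k + 5)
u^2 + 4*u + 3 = (u + 1)*(u + 3)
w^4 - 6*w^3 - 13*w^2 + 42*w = w*(w - 7)*(w - 2)*(w + 3)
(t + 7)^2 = t^2 + 14*t + 49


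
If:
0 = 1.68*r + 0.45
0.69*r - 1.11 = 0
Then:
No Solution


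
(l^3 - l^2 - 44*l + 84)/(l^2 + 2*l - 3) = (l^3 - l^2 - 44*l + 84)/(l^2 + 2*l - 3)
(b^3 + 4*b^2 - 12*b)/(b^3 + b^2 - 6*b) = (b + 6)/(b + 3)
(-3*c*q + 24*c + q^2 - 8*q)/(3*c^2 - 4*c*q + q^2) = (q - 8)/(-c + q)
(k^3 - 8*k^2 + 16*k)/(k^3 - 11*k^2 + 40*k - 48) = k/(k - 3)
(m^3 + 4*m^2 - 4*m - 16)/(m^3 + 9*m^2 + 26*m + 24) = (m - 2)/(m + 3)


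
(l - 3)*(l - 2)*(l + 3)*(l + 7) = l^4 + 5*l^3 - 23*l^2 - 45*l + 126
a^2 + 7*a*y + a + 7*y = (a + 1)*(a + 7*y)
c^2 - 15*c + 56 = (c - 8)*(c - 7)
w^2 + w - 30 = (w - 5)*(w + 6)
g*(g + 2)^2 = g^3 + 4*g^2 + 4*g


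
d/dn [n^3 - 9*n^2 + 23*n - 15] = 3*n^2 - 18*n + 23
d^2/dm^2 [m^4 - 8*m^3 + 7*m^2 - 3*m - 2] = 12*m^2 - 48*m + 14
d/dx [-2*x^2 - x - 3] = -4*x - 1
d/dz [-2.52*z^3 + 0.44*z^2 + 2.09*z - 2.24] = -7.56*z^2 + 0.88*z + 2.09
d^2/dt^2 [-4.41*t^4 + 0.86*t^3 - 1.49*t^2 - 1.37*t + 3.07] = -52.92*t^2 + 5.16*t - 2.98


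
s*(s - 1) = s^2 - s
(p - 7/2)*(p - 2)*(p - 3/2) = p^3 - 7*p^2 + 61*p/4 - 21/2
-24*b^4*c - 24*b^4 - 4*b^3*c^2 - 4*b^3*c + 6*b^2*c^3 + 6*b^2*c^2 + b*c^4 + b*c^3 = (-2*b + c)*(2*b + c)*(6*b + c)*(b*c + b)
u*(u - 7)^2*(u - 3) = u^4 - 17*u^3 + 91*u^2 - 147*u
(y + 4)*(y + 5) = y^2 + 9*y + 20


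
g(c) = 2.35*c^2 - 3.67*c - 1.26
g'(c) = 4.7*c - 3.67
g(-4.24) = 56.55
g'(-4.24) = -23.60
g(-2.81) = 27.61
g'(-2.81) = -16.88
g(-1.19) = 6.44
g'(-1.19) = -9.26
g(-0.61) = 1.85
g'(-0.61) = -6.54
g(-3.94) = 49.68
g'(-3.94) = -22.19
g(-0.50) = 1.16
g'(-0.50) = -6.02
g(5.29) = 45.09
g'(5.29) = 21.19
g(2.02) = 0.92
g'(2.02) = 5.82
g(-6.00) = 105.36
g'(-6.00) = -31.87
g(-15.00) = 582.54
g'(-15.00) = -74.17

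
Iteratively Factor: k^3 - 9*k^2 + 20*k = (k - 5)*(k^2 - 4*k) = k*(k - 5)*(k - 4)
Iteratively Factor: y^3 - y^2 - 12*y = (y - 4)*(y^2 + 3*y) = y*(y - 4)*(y + 3)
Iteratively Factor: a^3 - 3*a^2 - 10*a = (a - 5)*(a^2 + 2*a) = (a - 5)*(a + 2)*(a)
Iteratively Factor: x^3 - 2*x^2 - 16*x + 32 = (x - 4)*(x^2 + 2*x - 8) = (x - 4)*(x + 4)*(x - 2)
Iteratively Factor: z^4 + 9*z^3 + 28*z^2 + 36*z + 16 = (z + 1)*(z^3 + 8*z^2 + 20*z + 16) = (z + 1)*(z + 2)*(z^2 + 6*z + 8) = (z + 1)*(z + 2)^2*(z + 4)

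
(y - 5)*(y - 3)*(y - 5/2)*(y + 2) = y^4 - 17*y^3/2 + 14*y^2 + 65*y/2 - 75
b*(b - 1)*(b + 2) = b^3 + b^2 - 2*b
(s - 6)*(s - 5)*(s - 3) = s^3 - 14*s^2 + 63*s - 90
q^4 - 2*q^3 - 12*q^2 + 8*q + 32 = (q - 4)*(q - 2)*(q + 2)^2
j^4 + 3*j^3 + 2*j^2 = j^2*(j + 1)*(j + 2)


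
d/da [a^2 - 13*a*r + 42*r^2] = 2*a - 13*r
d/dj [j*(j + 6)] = 2*j + 6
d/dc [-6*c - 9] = -6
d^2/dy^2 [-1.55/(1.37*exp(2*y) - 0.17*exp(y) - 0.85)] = (1.55*(2.74*exp(y) - 0.17)*(5.48*exp(y) - 0.34)*exp(y) + (8.494*exp(y) - 0.2635)*(-1.37*exp(2*y) + 0.17*exp(y) + 0.85))*exp(y)/(-1.37*exp(2*y) + 0.17*exp(y) + 0.85)^3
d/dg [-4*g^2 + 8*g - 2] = 8 - 8*g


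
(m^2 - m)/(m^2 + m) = (m - 1)/(m + 1)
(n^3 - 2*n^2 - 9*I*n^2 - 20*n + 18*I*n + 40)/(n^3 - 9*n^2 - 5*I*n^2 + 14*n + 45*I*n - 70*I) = (n - 4*I)/(n - 7)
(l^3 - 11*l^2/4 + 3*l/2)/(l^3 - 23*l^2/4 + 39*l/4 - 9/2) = l/(l - 3)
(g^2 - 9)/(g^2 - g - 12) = (g - 3)/(g - 4)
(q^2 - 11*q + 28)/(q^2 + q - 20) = (q - 7)/(q + 5)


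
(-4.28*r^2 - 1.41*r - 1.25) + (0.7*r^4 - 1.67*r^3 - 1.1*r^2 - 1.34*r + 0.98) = 0.7*r^4 - 1.67*r^3 - 5.38*r^2 - 2.75*r - 0.27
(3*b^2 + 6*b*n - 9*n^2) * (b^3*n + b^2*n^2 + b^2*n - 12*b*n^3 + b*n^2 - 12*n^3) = 3*b^5*n + 9*b^4*n^2 + 3*b^4*n - 39*b^3*n^3 + 9*b^3*n^2 - 81*b^2*n^4 - 39*b^2*n^3 + 108*b*n^5 - 81*b*n^4 + 108*n^5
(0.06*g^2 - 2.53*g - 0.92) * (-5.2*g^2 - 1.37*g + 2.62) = -0.312*g^4 + 13.0738*g^3 + 8.4073*g^2 - 5.3682*g - 2.4104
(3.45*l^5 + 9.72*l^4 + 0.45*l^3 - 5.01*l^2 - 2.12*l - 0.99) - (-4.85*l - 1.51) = 3.45*l^5 + 9.72*l^4 + 0.45*l^3 - 5.01*l^2 + 2.73*l + 0.52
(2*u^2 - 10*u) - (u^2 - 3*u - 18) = u^2 - 7*u + 18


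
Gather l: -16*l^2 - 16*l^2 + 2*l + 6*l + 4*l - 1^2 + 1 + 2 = -32*l^2 + 12*l + 2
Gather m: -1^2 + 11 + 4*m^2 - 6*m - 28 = 4*m^2 - 6*m - 18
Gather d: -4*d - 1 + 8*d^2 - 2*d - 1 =8*d^2 - 6*d - 2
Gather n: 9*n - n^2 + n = -n^2 + 10*n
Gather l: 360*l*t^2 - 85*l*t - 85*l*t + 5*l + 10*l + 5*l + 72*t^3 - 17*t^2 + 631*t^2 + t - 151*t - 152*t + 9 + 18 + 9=l*(360*t^2 - 170*t + 20) + 72*t^3 + 614*t^2 - 302*t + 36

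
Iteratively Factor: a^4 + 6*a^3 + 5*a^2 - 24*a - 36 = (a - 2)*(a^3 + 8*a^2 + 21*a + 18) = (a - 2)*(a + 3)*(a^2 + 5*a + 6) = (a - 2)*(a + 3)^2*(a + 2)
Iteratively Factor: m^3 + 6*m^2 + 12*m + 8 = (m + 2)*(m^2 + 4*m + 4) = (m + 2)^2*(m + 2)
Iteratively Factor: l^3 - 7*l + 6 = (l - 1)*(l^2 + l - 6) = (l - 2)*(l - 1)*(l + 3)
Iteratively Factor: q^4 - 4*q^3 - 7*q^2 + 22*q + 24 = (q - 4)*(q^3 - 7*q - 6) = (q - 4)*(q + 1)*(q^2 - q - 6) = (q - 4)*(q + 1)*(q + 2)*(q - 3)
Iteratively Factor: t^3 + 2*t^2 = (t + 2)*(t^2) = t*(t + 2)*(t)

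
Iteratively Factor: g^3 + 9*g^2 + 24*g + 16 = (g + 1)*(g^2 + 8*g + 16) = (g + 1)*(g + 4)*(g + 4)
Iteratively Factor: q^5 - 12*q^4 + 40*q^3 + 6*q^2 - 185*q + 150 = (q + 2)*(q^4 - 14*q^3 + 68*q^2 - 130*q + 75) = (q - 5)*(q + 2)*(q^3 - 9*q^2 + 23*q - 15) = (q - 5)*(q - 1)*(q + 2)*(q^2 - 8*q + 15) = (q - 5)*(q - 3)*(q - 1)*(q + 2)*(q - 5)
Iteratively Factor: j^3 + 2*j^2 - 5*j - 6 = (j + 1)*(j^2 + j - 6) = (j - 2)*(j + 1)*(j + 3)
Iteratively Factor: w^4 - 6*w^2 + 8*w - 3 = (w + 3)*(w^3 - 3*w^2 + 3*w - 1) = (w - 1)*(w + 3)*(w^2 - 2*w + 1) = (w - 1)^2*(w + 3)*(w - 1)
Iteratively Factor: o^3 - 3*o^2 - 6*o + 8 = (o - 1)*(o^2 - 2*o - 8) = (o - 1)*(o + 2)*(o - 4)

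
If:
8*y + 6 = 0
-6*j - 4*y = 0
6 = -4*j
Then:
No Solution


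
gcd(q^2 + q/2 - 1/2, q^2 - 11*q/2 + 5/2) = q - 1/2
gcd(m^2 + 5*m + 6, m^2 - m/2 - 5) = m + 2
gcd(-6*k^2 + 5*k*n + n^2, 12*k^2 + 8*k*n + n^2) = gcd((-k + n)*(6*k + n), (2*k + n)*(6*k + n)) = 6*k + n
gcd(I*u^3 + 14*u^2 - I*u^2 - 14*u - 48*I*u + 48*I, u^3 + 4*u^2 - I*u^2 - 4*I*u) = 1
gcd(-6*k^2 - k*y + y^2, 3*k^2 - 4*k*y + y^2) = -3*k + y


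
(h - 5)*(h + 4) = h^2 - h - 20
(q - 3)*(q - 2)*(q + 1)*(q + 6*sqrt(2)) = q^4 - 4*q^3 + 6*sqrt(2)*q^3 - 24*sqrt(2)*q^2 + q^2 + 6*q + 6*sqrt(2)*q + 36*sqrt(2)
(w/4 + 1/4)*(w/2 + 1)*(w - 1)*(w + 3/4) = w^4/8 + 11*w^3/32 + w^2/16 - 11*w/32 - 3/16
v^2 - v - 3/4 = (v - 3/2)*(v + 1/2)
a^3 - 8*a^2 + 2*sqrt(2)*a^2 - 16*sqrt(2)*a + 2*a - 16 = (a - 8)*(a + sqrt(2))^2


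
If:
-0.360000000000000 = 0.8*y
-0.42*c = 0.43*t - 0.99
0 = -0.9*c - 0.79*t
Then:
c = -14.17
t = 16.14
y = -0.45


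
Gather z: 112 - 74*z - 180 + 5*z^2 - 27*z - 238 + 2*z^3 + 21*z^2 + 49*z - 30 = 2*z^3 + 26*z^2 - 52*z - 336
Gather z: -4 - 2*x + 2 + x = -x - 2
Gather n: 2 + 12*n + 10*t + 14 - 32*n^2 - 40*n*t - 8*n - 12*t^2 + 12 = -32*n^2 + n*(4 - 40*t) - 12*t^2 + 10*t + 28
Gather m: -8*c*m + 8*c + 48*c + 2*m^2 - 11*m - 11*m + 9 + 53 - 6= 56*c + 2*m^2 + m*(-8*c - 22) + 56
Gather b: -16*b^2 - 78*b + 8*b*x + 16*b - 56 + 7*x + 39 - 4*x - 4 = -16*b^2 + b*(8*x - 62) + 3*x - 21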